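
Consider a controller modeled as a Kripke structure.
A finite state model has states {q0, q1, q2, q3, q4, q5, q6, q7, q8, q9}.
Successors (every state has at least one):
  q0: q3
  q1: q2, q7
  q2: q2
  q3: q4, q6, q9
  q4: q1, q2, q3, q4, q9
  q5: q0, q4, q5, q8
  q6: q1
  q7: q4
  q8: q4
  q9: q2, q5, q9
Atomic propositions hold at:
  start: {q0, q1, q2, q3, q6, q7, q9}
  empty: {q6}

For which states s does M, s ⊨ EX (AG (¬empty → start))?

Sat(¬empty) = {q0, q1, q2, q3, q4, q5, q7, q8, q9}
Sat(¬empty → start) = {q0, q1, q2, q3, q6, q7, q9}
AG (¬empty → start): greatest fixpoint, start Z0 = {q0, q1, q2, q3, q6, q7, q9}, keep only states in Sat with every successor in Z. Z1 = {q0, q1, q2, q6}; Z2 = {q2, q6}; Z3 = {q2}; fixed.
Sat(AG (¬empty → start)) = {q2}
Sat(EX (AG (¬empty → start))) = {s : some successor in {q2}} = {q1, q2, q4, q9}

{q1, q2, q4, q9}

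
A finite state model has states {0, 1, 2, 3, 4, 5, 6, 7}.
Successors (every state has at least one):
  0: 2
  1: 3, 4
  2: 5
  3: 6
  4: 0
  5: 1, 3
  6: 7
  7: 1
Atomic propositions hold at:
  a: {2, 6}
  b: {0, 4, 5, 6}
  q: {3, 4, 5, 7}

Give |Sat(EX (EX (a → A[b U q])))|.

7

A[b U q]: least fixpoint, start Z0 = Sat(q) = {3, 4, 5, 7}, add states in Sat(b) with every successor in Z. Z1 = {3, 4, 5, 6, 7}; fixed.
Sat(A[b U q]) = {3, 4, 5, 6, 7}
Sat(a → A[b U q]) = {0, 1, 3, 4, 5, 6, 7}
Sat(EX (a → A[b U q])) = {s : some successor in {0, 1, 3, 4, 5, 6, 7}} = {1, 2, 3, 4, 5, 6, 7}
Sat(EX (EX (a → A[b U q]))) = {s : some successor in {1, 2, 3, 4, 5, 6, 7}} = {0, 1, 2, 3, 5, 6, 7}
|Sat(EX (EX (a → A[b U q])))| = |{0, 1, 2, 3, 5, 6, 7}| = 7.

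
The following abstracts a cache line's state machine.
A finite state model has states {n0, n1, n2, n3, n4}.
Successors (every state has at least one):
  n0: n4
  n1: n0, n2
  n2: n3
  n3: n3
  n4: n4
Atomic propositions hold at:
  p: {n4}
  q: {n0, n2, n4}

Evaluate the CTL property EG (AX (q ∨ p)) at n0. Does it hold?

Sat(q ∨ p) = {n0, n2, n4}
Sat(AX (q ∨ p)) = {s : every successor in {n0, n2, n4}} = {n0, n1, n4}
EG (AX (q ∨ p)): greatest fixpoint, start Z0 = {n0, n1, n4}, keep only states in Sat with some successor in Z. Already a fixed point.
Sat(EG (AX (q ∨ p))) = {n0, n1, n4}
n0 ∈ Sat(EG (AX (q ∨ p))) = {n0, n1, n4}, so the formula holds at n0.

Yes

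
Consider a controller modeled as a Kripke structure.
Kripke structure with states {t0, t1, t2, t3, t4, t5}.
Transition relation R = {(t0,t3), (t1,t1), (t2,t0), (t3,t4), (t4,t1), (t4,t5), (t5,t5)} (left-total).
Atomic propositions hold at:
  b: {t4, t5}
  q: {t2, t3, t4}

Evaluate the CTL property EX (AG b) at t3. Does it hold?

No

AG b: greatest fixpoint, start Z0 = {t4, t5}, keep only states in Sat with every successor in Z. Z1 = {t5}; fixed.
Sat(AG b) = {t5}
Sat(EX (AG b)) = {s : some successor in {t5}} = {t4, t5}
t3 ∉ Sat(EX (AG b)) = {t4, t5}, so the formula does not hold at t3.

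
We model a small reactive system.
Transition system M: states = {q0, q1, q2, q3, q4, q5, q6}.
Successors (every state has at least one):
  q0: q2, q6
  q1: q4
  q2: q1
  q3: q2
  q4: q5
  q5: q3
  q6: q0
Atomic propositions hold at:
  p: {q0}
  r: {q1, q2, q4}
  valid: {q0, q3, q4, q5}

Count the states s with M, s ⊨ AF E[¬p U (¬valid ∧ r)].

5

Sat(¬p) = {q1, q2, q3, q4, q5, q6}
Sat(¬valid) = {q1, q2, q6}
Sat(¬valid ∧ r) = {q1, q2}
E[¬p U (¬valid ∧ r)]: least fixpoint, start Z0 = Sat((¬valid ∧ r)) = {q1, q2}, add states in Sat(¬p) with some successor in Z. Z1 = {q1, q2, q3}; Z2 = {q1, q2, q3, q5}; Z3 = {q1, q2, q3, q4, q5}; fixed.
Sat(E[¬p U (¬valid ∧ r)]) = {q1, q2, q3, q4, q5}
AF E[¬p U (¬valid ∧ r)]: least fixpoint, start Z0 = {q1, q2, q3, q4, q5}, add states with every successor in Z. Already a fixed point.
Sat(AF E[¬p U (¬valid ∧ r)]) = {q1, q2, q3, q4, q5}
|Sat(AF E[¬p U (¬valid ∧ r)])| = |{q1, q2, q3, q4, q5}| = 5.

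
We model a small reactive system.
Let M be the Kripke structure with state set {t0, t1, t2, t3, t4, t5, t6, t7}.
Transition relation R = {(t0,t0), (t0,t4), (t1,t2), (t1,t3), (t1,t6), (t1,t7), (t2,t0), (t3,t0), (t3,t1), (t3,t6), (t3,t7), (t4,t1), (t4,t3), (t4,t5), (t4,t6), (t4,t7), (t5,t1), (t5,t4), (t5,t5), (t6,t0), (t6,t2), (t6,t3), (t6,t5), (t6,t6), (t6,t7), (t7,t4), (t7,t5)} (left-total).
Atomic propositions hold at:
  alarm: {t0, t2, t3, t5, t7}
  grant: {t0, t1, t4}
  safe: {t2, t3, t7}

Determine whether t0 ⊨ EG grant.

Yes

EG grant: greatest fixpoint, start Z0 = {t0, t1, t4}, keep only states in Sat with some successor in Z. Z1 = {t0, t4}; Z2 = {t0}; fixed.
Sat(EG grant) = {t0}
t0 ∈ Sat(EG grant) = {t0}, so the formula holds at t0.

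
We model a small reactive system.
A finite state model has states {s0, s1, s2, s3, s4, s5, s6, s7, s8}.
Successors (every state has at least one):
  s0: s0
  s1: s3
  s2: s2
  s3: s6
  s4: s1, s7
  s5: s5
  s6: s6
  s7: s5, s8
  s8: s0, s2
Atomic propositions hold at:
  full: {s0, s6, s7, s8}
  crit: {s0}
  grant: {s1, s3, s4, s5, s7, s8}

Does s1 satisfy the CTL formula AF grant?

AF grant: least fixpoint, start Z0 = {s1, s3, s4, s5, s7, s8}, add states with every successor in Z. Already a fixed point.
Sat(AF grant) = {s1, s3, s4, s5, s7, s8}
s1 ∈ Sat(AF grant) = {s1, s3, s4, s5, s7, s8}, so the formula holds at s1.

Yes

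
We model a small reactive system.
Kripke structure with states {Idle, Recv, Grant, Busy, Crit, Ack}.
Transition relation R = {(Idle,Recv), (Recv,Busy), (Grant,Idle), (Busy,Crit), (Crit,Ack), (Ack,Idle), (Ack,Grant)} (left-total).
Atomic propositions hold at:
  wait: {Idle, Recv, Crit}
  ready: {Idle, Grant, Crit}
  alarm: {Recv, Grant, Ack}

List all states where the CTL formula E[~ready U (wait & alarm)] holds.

Sat(~ready) = {Recv, Busy, Ack}
Sat(wait & alarm) = {Recv}
E[~ready U (wait & alarm)]: least fixpoint, start Z0 = Sat((wait & alarm)) = {Recv}, add states in Sat(~ready) with some successor in Z. Already a fixed point.
Sat(E[~ready U (wait & alarm)]) = {Recv}

{Recv}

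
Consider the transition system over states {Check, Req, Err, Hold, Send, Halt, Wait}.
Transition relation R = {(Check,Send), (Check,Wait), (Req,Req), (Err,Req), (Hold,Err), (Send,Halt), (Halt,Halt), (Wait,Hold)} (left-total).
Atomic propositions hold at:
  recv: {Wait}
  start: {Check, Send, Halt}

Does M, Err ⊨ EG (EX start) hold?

Sat(EX start) = {s : some successor in {Check, Send, Halt}} = {Check, Send, Halt}
EG (EX start): greatest fixpoint, start Z0 = {Check, Send, Halt}, keep only states in Sat with some successor in Z. Already a fixed point.
Sat(EG (EX start)) = {Check, Send, Halt}
Err ∉ Sat(EG (EX start)) = {Check, Send, Halt}, so the formula does not hold at Err.

No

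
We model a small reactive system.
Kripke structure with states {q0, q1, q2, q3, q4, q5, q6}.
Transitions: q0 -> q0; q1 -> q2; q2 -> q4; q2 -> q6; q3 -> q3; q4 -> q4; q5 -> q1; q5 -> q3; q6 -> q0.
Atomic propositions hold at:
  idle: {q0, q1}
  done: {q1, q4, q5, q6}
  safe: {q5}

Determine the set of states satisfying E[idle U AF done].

{q1, q2, q4, q5, q6}

AF done: least fixpoint, start Z0 = {q1, q4, q5, q6}, add states with every successor in Z. Z1 = {q1, q2, q4, q5, q6}; fixed.
Sat(AF done) = {q1, q2, q4, q5, q6}
E[idle U AF done]: least fixpoint, start Z0 = Sat(AF done) = {q1, q2, q4, q5, q6}, add states in Sat(idle) with some successor in Z. Already a fixed point.
Sat(E[idle U AF done]) = {q1, q2, q4, q5, q6}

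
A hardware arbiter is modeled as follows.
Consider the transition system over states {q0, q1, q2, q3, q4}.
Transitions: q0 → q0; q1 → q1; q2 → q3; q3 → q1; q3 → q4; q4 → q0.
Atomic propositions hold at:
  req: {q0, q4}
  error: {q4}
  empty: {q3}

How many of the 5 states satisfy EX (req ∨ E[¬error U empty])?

Sat(¬error) = {q0, q1, q2, q3}
E[¬error U empty]: least fixpoint, start Z0 = Sat(empty) = {q3}, add states in Sat(¬error) with some successor in Z. Z1 = {q2, q3}; fixed.
Sat(E[¬error U empty]) = {q2, q3}
Sat(req ∨ E[¬error U empty]) = {q0, q2, q3, q4}
Sat(EX (req ∨ E[¬error U empty])) = {s : some successor in {q0, q2, q3, q4}} = {q0, q2, q3, q4}
|Sat(EX (req ∨ E[¬error U empty]))| = |{q0, q2, q3, q4}| = 4.

4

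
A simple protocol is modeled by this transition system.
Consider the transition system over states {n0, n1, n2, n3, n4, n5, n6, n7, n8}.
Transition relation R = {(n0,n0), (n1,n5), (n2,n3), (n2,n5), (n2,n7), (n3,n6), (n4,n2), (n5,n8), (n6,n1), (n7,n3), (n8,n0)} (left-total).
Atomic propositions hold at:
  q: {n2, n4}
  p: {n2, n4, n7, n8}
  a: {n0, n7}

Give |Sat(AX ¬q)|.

8

Sat(¬q) = {n0, n1, n3, n5, n6, n7, n8}
Sat(AX ¬q) = {s : every successor in {n0, n1, n3, n5, n6, n7, n8}} = {n0, n1, n2, n3, n5, n6, n7, n8}
|Sat(AX ¬q)| = |{n0, n1, n2, n3, n5, n6, n7, n8}| = 8.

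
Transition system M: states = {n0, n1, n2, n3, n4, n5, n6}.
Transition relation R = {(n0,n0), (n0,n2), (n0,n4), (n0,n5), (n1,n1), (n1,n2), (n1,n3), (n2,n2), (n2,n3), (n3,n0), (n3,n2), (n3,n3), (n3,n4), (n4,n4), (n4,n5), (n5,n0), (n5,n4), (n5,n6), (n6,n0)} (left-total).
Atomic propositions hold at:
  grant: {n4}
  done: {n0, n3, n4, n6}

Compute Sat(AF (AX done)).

Sat(AX done) = {s : every successor in {n0, n3, n4, n6}} = {n5, n6}
AF (AX done): least fixpoint, start Z0 = {n5, n6}, add states with every successor in Z. Already a fixed point.
Sat(AF (AX done)) = {n5, n6}

{n5, n6}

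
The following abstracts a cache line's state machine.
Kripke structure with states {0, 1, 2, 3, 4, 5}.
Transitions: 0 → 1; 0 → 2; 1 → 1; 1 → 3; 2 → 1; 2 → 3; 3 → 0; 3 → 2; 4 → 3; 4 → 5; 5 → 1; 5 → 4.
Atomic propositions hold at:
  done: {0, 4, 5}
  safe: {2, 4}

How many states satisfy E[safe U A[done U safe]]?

A[done U safe]: least fixpoint, start Z0 = Sat(safe) = {2, 4}, add states in Sat(done) with every successor in Z. Already a fixed point.
Sat(A[done U safe]) = {2, 4}
E[safe U A[done U safe]]: least fixpoint, start Z0 = Sat(A[done U safe]) = {2, 4}, add states in Sat(safe) with some successor in Z. Already a fixed point.
Sat(E[safe U A[done U safe]]) = {2, 4}
|Sat(E[safe U A[done U safe]])| = |{2, 4}| = 2.

2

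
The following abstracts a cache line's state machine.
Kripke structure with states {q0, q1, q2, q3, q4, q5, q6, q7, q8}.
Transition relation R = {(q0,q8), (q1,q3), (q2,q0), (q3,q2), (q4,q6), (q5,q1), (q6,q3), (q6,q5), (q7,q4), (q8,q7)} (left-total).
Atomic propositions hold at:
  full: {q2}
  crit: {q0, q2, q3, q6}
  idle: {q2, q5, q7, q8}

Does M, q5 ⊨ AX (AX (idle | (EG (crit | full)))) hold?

No

Sat(crit | full) = {q0, q2, q3, q6}
EG (crit | full): greatest fixpoint, start Z0 = {q0, q2, q3, q6}, keep only states in Sat with some successor in Z. Z1 = {q2, q3, q6}; Z2 = {q3, q6}; Z3 = {q6}; Z4 = ∅; fixed.
Sat(EG (crit | full)) = ∅
Sat(idle | (EG (crit | full))) = {q2, q5, q7, q8}
Sat(AX (idle | (EG (crit | full)))) = {s : every successor in {q2, q5, q7, q8}} = {q0, q3, q8}
Sat(AX (AX (idle | (EG (crit | full))))) = {s : every successor in {q0, q3, q8}} = {q0, q1, q2}
q5 ∉ Sat(AX (AX (idle | (EG (crit | full))))) = {q0, q1, q2}, so the formula does not hold at q5.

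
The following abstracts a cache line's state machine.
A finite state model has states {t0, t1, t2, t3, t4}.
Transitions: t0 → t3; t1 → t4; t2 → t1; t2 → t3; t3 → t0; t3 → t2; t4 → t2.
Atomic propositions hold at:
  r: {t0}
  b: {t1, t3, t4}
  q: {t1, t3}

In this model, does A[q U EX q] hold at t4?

Sat(EX q) = {s : some successor in {t1, t3}} = {t0, t2}
A[q U EX q]: least fixpoint, start Z0 = Sat(EX q) = {t0, t2}, add states in Sat(q) with every successor in Z. Z1 = {t0, t2, t3}; fixed.
Sat(A[q U EX q]) = {t0, t2, t3}
t4 ∉ Sat(A[q U EX q]) = {t0, t2, t3}, so the formula does not hold at t4.

No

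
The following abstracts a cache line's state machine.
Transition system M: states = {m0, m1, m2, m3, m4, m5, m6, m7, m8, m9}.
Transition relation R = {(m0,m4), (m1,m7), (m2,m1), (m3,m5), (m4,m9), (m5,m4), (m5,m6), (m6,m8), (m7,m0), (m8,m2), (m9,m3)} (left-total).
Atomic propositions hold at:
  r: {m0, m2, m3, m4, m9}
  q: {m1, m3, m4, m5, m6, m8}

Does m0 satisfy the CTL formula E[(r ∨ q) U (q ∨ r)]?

Sat(r ∨ q) = {m0, m1, m2, m3, m4, m5, m6, m8, m9}
Sat(q ∨ r) = {m0, m1, m2, m3, m4, m5, m6, m8, m9}
E[(r ∨ q) U (q ∨ r)]: least fixpoint, start Z0 = Sat((q ∨ r)) = {m0, m1, m2, m3, m4, m5, m6, m8, m9}, add states in Sat(r ∨ q) with some successor in Z. Already a fixed point.
Sat(E[(r ∨ q) U (q ∨ r)]) = {m0, m1, m2, m3, m4, m5, m6, m8, m9}
m0 ∈ Sat(E[(r ∨ q) U (q ∨ r)]) = {m0, m1, m2, m3, m4, m5, m6, m8, m9}, so the formula holds at m0.

Yes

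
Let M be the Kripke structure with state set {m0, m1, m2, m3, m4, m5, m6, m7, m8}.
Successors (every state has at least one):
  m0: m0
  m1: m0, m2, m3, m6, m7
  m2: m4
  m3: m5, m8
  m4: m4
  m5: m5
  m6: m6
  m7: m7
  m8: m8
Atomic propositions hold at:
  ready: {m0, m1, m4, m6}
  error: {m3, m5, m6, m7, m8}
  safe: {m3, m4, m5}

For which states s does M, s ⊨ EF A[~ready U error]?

{m1, m3, m5, m6, m7, m8}

Sat(~ready) = {m2, m3, m5, m7, m8}
A[~ready U error]: least fixpoint, start Z0 = Sat(error) = {m3, m5, m6, m7, m8}, add states in Sat(~ready) with every successor in Z. Already a fixed point.
Sat(A[~ready U error]) = {m3, m5, m6, m7, m8}
EF A[~ready U error]: least fixpoint, start Z0 = {m3, m5, m6, m7, m8}, add states with some successor in Z. Z1 = {m1, m3, m5, m6, m7, m8}; fixed.
Sat(EF A[~ready U error]) = {m1, m3, m5, m6, m7, m8}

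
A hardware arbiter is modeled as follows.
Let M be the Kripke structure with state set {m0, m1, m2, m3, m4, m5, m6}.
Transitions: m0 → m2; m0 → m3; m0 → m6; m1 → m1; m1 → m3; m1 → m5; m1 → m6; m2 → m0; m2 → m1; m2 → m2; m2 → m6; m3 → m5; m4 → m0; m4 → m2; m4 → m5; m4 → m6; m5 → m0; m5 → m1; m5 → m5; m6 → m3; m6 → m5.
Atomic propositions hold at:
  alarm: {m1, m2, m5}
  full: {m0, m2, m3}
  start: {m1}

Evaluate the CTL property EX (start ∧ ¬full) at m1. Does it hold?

Yes

Sat(¬full) = {m1, m4, m5, m6}
Sat(start ∧ ¬full) = {m1}
Sat(EX (start ∧ ¬full)) = {s : some successor in {m1}} = {m1, m2, m5}
m1 ∈ Sat(EX (start ∧ ¬full)) = {m1, m2, m5}, so the formula holds at m1.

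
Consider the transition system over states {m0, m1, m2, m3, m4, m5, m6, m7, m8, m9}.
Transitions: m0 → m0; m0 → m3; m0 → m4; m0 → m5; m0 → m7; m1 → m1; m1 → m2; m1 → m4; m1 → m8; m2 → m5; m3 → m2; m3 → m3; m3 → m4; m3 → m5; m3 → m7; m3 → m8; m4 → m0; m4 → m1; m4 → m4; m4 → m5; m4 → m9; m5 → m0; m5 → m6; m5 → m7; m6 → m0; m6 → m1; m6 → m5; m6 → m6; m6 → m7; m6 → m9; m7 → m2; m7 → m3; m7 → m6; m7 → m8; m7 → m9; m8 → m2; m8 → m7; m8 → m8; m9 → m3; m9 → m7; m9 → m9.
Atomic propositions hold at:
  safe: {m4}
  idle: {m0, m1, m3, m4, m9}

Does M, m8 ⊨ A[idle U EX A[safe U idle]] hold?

A[safe U idle]: least fixpoint, start Z0 = Sat(idle) = {m0, m1, m3, m4, m9}, add states in Sat(safe) with every successor in Z. Already a fixed point.
Sat(A[safe U idle]) = {m0, m1, m3, m4, m9}
Sat(EX A[safe U idle]) = {s : some successor in {m0, m1, m3, m4, m9}} = {m0, m1, m3, m4, m5, m6, m7, m9}
A[idle U EX A[safe U idle]]: least fixpoint, start Z0 = Sat(EX A[safe U idle]) = {m0, m1, m3, m4, m5, m6, m7, m9}, add states in Sat(idle) with every successor in Z. Already a fixed point.
Sat(A[idle U EX A[safe U idle]]) = {m0, m1, m3, m4, m5, m6, m7, m9}
m8 ∉ Sat(A[idle U EX A[safe U idle]]) = {m0, m1, m3, m4, m5, m6, m7, m9}, so the formula does not hold at m8.

No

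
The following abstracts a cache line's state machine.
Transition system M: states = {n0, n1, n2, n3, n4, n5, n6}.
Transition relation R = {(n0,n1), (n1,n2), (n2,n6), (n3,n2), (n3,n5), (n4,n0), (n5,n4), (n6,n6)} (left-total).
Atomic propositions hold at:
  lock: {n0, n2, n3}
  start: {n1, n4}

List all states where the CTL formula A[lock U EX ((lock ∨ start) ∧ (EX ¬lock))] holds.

Sat(lock ∨ start) = {n0, n1, n2, n3, n4}
Sat(¬lock) = {n1, n4, n5, n6}
Sat(EX ¬lock) = {s : some successor in {n1, n4, n5, n6}} = {n0, n2, n3, n5, n6}
Sat((lock ∨ start) ∧ (EX ¬lock)) = {n0, n2, n3}
Sat(EX ((lock ∨ start) ∧ (EX ¬lock))) = {s : some successor in {n0, n2, n3}} = {n1, n3, n4}
A[lock U EX ((lock ∨ start) ∧ (EX ¬lock))]: least fixpoint, start Z0 = Sat(EX ((lock ∨ start) ∧ (EX ¬lock))) = {n1, n3, n4}, add states in Sat(lock) with every successor in Z. Z1 = {n0, n1, n3, n4}; fixed.
Sat(A[lock U EX ((lock ∨ start) ∧ (EX ¬lock))]) = {n0, n1, n3, n4}

{n0, n1, n3, n4}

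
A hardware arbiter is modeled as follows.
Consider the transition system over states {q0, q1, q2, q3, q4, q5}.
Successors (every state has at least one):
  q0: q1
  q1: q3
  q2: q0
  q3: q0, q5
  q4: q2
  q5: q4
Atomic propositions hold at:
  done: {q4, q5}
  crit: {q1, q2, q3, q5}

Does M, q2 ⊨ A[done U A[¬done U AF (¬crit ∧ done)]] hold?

No

Sat(¬done) = {q0, q1, q2, q3}
Sat(¬crit) = {q0, q4}
Sat(¬crit ∧ done) = {q4}
AF (¬crit ∧ done): least fixpoint, start Z0 = {q4}, add states with every successor in Z. Z1 = {q4, q5}; fixed.
Sat(AF (¬crit ∧ done)) = {q4, q5}
A[¬done U AF (¬crit ∧ done)]: least fixpoint, start Z0 = Sat(AF (¬crit ∧ done)) = {q4, q5}, add states in Sat(¬done) with every successor in Z. Already a fixed point.
Sat(A[¬done U AF (¬crit ∧ done)]) = {q4, q5}
A[done U A[¬done U AF (¬crit ∧ done)]]: least fixpoint, start Z0 = Sat(A[¬done U AF (¬crit ∧ done)]) = {q4, q5}, add states in Sat(done) with every successor in Z. Already a fixed point.
Sat(A[done U A[¬done U AF (¬crit ∧ done)]]) = {q4, q5}
q2 ∉ Sat(A[done U A[¬done U AF (¬crit ∧ done)]]) = {q4, q5}, so the formula does not hold at q2.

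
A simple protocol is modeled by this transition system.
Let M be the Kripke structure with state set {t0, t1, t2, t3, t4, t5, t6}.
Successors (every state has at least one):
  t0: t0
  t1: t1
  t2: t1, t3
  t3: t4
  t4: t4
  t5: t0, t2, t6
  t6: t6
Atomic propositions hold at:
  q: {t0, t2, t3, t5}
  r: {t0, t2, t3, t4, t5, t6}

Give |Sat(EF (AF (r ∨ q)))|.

6

Sat(r ∨ q) = {t0, t2, t3, t4, t5, t6}
AF (r ∨ q): least fixpoint, start Z0 = {t0, t2, t3, t4, t5, t6}, add states with every successor in Z. Already a fixed point.
Sat(AF (r ∨ q)) = {t0, t2, t3, t4, t5, t6}
EF (AF (r ∨ q)): least fixpoint, start Z0 = {t0, t2, t3, t4, t5, t6}, add states with some successor in Z. Already a fixed point.
Sat(EF (AF (r ∨ q))) = {t0, t2, t3, t4, t5, t6}
|Sat(EF (AF (r ∨ q)))| = |{t0, t2, t3, t4, t5, t6}| = 6.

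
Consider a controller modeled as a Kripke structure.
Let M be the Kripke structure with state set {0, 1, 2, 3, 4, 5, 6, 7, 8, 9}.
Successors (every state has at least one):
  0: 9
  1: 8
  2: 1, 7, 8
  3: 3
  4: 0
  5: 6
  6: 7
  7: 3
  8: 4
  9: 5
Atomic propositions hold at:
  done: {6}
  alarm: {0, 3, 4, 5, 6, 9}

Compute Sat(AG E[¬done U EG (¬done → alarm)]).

{3, 7}

Sat(¬done) = {0, 1, 2, 3, 4, 5, 7, 8, 9}
Sat(¬done → alarm) = {0, 3, 4, 5, 6, 9}
EG (¬done → alarm): greatest fixpoint, start Z0 = {0, 3, 4, 5, 6, 9}, keep only states in Sat with some successor in Z. Z1 = {0, 3, 4, 5, 9}; Z2 = {0, 3, 4, 9}; Z3 = {0, 3, 4}; Z4 = {3, 4}; Z5 = {3}; fixed.
Sat(EG (¬done → alarm)) = {3}
E[¬done U EG (¬done → alarm)]: least fixpoint, start Z0 = Sat(EG (¬done → alarm)) = {3}, add states in Sat(¬done) with some successor in Z. Z1 = {3, 7}; Z2 = {2, 3, 7}; fixed.
Sat(E[¬done U EG (¬done → alarm)]) = {2, 3, 7}
AG E[¬done U EG (¬done → alarm)]: greatest fixpoint, start Z0 = {2, 3, 7}, keep only states in Sat with every successor in Z. Z1 = {3, 7}; fixed.
Sat(AG E[¬done U EG (¬done → alarm)]) = {3, 7}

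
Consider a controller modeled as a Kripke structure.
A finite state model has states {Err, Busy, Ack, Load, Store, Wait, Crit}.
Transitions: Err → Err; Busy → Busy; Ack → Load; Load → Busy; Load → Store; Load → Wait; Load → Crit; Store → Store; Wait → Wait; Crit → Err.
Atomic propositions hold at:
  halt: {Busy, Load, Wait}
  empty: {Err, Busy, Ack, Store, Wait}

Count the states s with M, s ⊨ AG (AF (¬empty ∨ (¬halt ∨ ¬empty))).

Sat(¬empty) = {Load, Crit}
Sat(¬halt) = {Err, Ack, Store, Crit}
Sat(¬halt ∨ ¬empty) = {Err, Ack, Load, Store, Crit}
Sat(¬empty ∨ (¬halt ∨ ¬empty)) = {Err, Ack, Load, Store, Crit}
AF (¬empty ∨ (¬halt ∨ ¬empty)): least fixpoint, start Z0 = {Err, Ack, Load, Store, Crit}, add states with every successor in Z. Already a fixed point.
Sat(AF (¬empty ∨ (¬halt ∨ ¬empty))) = {Err, Ack, Load, Store, Crit}
AG (AF (¬empty ∨ (¬halt ∨ ¬empty))): greatest fixpoint, start Z0 = {Err, Ack, Load, Store, Crit}, keep only states in Sat with every successor in Z. Z1 = {Err, Ack, Store, Crit}; Z2 = {Err, Store, Crit}; fixed.
Sat(AG (AF (¬empty ∨ (¬halt ∨ ¬empty)))) = {Err, Store, Crit}
|Sat(AG (AF (¬empty ∨ (¬halt ∨ ¬empty))))| = |{Err, Store, Crit}| = 3.

3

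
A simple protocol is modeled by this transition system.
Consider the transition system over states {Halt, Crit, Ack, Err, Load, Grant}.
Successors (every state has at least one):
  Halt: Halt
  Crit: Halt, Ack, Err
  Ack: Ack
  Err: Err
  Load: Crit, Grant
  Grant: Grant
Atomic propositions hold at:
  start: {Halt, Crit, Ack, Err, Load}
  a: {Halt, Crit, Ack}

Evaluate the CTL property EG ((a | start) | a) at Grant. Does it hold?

Sat(a | start) = {Halt, Crit, Ack, Err, Load}
Sat((a | start) | a) = {Halt, Crit, Ack, Err, Load}
EG ((a | start) | a): greatest fixpoint, start Z0 = {Halt, Crit, Ack, Err, Load}, keep only states in Sat with some successor in Z. Already a fixed point.
Sat(EG ((a | start) | a)) = {Halt, Crit, Ack, Err, Load}
Grant ∉ Sat(EG ((a | start) | a)) = {Halt, Crit, Ack, Err, Load}, so the formula does not hold at Grant.

No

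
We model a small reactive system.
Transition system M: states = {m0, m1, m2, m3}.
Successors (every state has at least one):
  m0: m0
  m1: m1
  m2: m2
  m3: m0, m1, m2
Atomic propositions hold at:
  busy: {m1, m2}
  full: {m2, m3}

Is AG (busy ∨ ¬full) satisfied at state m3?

No

Sat(¬full) = {m0, m1}
Sat(busy ∨ ¬full) = {m0, m1, m2}
AG (busy ∨ ¬full): greatest fixpoint, start Z0 = {m0, m1, m2}, keep only states in Sat with every successor in Z. Already a fixed point.
Sat(AG (busy ∨ ¬full)) = {m0, m1, m2}
m3 ∉ Sat(AG (busy ∨ ¬full)) = {m0, m1, m2}, so the formula does not hold at m3.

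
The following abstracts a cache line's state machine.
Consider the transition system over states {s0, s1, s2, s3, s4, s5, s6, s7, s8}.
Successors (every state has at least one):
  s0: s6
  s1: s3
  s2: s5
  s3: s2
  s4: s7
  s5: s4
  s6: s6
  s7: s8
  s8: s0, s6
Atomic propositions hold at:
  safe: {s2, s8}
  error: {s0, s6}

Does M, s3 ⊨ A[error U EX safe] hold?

Sat(EX safe) = {s : some successor in {s2, s8}} = {s3, s7}
A[error U EX safe]: least fixpoint, start Z0 = Sat(EX safe) = {s3, s7}, add states in Sat(error) with every successor in Z. Already a fixed point.
Sat(A[error U EX safe]) = {s3, s7}
s3 ∈ Sat(A[error U EX safe]) = {s3, s7}, so the formula holds at s3.

Yes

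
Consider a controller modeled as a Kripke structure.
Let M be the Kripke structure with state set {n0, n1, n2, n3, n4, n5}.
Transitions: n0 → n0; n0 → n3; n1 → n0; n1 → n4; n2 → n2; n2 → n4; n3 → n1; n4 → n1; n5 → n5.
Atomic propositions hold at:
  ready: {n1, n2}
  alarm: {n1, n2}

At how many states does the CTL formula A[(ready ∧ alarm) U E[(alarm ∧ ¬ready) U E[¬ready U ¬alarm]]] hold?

5

Sat(ready ∧ alarm) = {n1, n2}
Sat(¬ready) = {n0, n3, n4, n5}
Sat(alarm ∧ ¬ready) = ∅
Sat(¬alarm) = {n0, n3, n4, n5}
E[¬ready U ¬alarm]: least fixpoint, start Z0 = Sat(¬alarm) = {n0, n3, n4, n5}, add states in Sat(¬ready) with some successor in Z. Already a fixed point.
Sat(E[¬ready U ¬alarm]) = {n0, n3, n4, n5}
E[(alarm ∧ ¬ready) U E[¬ready U ¬alarm]]: least fixpoint, start Z0 = Sat(E[¬ready U ¬alarm]) = {n0, n3, n4, n5}, add states in Sat(alarm ∧ ¬ready) with some successor in Z. Already a fixed point.
Sat(E[(alarm ∧ ¬ready) U E[¬ready U ¬alarm]]) = {n0, n3, n4, n5}
A[(ready ∧ alarm) U E[(alarm ∧ ¬ready) U E[¬ready U ¬alarm]]]: least fixpoint, start Z0 = Sat(E[(alarm ∧ ¬ready) U E[¬ready U ¬alarm]]) = {n0, n3, n4, n5}, add states in Sat(ready ∧ alarm) with every successor in Z. Z1 = {n0, n1, n3, n4, n5}; fixed.
Sat(A[(ready ∧ alarm) U E[(alarm ∧ ¬ready) U E[¬ready U ¬alarm]]]) = {n0, n1, n3, n4, n5}
|Sat(A[(ready ∧ alarm) U E[(alarm ∧ ¬ready) U E[¬ready U ¬alarm]]])| = |{n0, n1, n3, n4, n5}| = 5.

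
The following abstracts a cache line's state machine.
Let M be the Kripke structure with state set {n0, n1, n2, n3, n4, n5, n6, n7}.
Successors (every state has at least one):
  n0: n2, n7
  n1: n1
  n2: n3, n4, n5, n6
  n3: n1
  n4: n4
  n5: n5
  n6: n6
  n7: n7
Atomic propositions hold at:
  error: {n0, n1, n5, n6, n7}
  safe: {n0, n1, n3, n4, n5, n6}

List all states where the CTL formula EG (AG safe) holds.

AG safe: greatest fixpoint, start Z0 = {n0, n1, n3, n4, n5, n6}, keep only states in Sat with every successor in Z. Z1 = {n1, n3, n4, n5, n6}; fixed.
Sat(AG safe) = {n1, n3, n4, n5, n6}
EG (AG safe): greatest fixpoint, start Z0 = {n1, n3, n4, n5, n6}, keep only states in Sat with some successor in Z. Already a fixed point.
Sat(EG (AG safe)) = {n1, n3, n4, n5, n6}

{n1, n3, n4, n5, n6}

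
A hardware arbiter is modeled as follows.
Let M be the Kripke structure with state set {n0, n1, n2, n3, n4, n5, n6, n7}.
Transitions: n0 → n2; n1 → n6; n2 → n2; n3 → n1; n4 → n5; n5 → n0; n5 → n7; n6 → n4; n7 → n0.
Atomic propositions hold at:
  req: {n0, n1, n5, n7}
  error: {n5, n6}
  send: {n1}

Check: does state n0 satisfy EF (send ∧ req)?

Sat(send ∧ req) = {n1}
EF (send ∧ req): least fixpoint, start Z0 = {n1}, add states with some successor in Z. Z1 = {n1, n3}; fixed.
Sat(EF (send ∧ req)) = {n1, n3}
n0 ∉ Sat(EF (send ∧ req)) = {n1, n3}, so the formula does not hold at n0.

No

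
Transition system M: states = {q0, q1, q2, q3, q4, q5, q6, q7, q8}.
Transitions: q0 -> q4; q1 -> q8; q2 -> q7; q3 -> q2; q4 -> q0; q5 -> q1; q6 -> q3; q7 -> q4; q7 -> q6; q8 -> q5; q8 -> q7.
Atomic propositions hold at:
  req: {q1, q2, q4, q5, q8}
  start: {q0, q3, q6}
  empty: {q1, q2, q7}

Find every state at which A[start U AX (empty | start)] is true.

Sat(empty | start) = {q0, q1, q2, q3, q6, q7}
Sat(AX (empty | start)) = {s : every successor in {q0, q1, q2, q3, q6, q7}} = {q2, q3, q4, q5, q6}
A[start U AX (empty | start)]: least fixpoint, start Z0 = Sat(AX (empty | start)) = {q2, q3, q4, q5, q6}, add states in Sat(start) with every successor in Z. Z1 = {q0, q2, q3, q4, q5, q6}; fixed.
Sat(A[start U AX (empty | start)]) = {q0, q2, q3, q4, q5, q6}

{q0, q2, q3, q4, q5, q6}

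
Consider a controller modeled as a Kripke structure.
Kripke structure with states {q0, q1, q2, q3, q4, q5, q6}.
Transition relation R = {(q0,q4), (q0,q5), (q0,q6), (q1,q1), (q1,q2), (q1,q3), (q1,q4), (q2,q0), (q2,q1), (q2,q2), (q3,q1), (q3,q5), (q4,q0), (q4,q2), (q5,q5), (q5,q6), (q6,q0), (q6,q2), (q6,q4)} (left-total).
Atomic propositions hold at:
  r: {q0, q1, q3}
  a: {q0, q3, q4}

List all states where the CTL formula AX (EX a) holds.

{q2, q4, q6}

Sat(EX a) = {s : some successor in {q0, q3, q4}} = {q0, q1, q2, q4, q6}
Sat(AX (EX a)) = {s : every successor in {q0, q1, q2, q4, q6}} = {q2, q4, q6}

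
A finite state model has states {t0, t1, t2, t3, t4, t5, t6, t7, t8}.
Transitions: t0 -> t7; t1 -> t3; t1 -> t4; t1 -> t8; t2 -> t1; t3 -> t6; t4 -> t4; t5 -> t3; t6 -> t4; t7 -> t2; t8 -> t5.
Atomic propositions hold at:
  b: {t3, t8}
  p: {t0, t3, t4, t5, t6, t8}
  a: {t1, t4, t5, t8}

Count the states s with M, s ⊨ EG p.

EG p: greatest fixpoint, start Z0 = {t0, t3, t4, t5, t6, t8}, keep only states in Sat with some successor in Z. Z1 = {t3, t4, t5, t6, t8}; fixed.
Sat(EG p) = {t3, t4, t5, t6, t8}
|Sat(EG p)| = |{t3, t4, t5, t6, t8}| = 5.

5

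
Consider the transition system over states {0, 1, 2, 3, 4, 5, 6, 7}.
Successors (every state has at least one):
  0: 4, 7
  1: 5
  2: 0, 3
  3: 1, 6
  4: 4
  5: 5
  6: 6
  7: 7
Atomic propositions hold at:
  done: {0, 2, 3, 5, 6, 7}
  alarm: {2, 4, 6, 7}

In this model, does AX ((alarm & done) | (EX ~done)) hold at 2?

Yes

Sat(alarm & done) = {2, 6, 7}
Sat(~done) = {1, 4}
Sat(EX ~done) = {s : some successor in {1, 4}} = {0, 3, 4}
Sat((alarm & done) | (EX ~done)) = {0, 2, 3, 4, 6, 7}
Sat(AX ((alarm & done) | (EX ~done))) = {s : every successor in {0, 2, 3, 4, 6, 7}} = {0, 2, 4, 6, 7}
2 ∈ Sat(AX ((alarm & done) | (EX ~done))) = {0, 2, 4, 6, 7}, so the formula holds at 2.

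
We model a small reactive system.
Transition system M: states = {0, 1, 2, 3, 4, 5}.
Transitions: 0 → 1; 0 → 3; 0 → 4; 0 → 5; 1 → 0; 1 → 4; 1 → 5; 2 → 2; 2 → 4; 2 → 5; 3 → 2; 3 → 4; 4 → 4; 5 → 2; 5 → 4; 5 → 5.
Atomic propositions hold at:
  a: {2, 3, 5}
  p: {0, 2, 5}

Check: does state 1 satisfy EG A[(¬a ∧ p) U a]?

Sat(¬a) = {0, 1, 4}
Sat(¬a ∧ p) = {0}
A[(¬a ∧ p) U a]: least fixpoint, start Z0 = Sat(a) = {2, 3, 5}, add states in Sat(¬a ∧ p) with every successor in Z. Already a fixed point.
Sat(A[(¬a ∧ p) U a]) = {2, 3, 5}
EG A[(¬a ∧ p) U a]: greatest fixpoint, start Z0 = {2, 3, 5}, keep only states in Sat with some successor in Z. Already a fixed point.
Sat(EG A[(¬a ∧ p) U a]) = {2, 3, 5}
1 ∉ Sat(EG A[(¬a ∧ p) U a]) = {2, 3, 5}, so the formula does not hold at 1.

No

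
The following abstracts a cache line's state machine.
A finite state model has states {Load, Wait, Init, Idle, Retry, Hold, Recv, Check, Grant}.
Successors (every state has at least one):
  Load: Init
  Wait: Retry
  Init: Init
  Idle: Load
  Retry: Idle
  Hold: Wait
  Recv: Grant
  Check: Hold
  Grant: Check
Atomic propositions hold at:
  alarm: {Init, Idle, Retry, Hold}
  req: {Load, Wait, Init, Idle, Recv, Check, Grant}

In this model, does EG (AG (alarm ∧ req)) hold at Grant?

No

Sat(alarm ∧ req) = {Init, Idle}
AG (alarm ∧ req): greatest fixpoint, start Z0 = {Init, Idle}, keep only states in Sat with every successor in Z. Z1 = {Init}; fixed.
Sat(AG (alarm ∧ req)) = {Init}
EG (AG (alarm ∧ req)): greatest fixpoint, start Z0 = {Init}, keep only states in Sat with some successor in Z. Already a fixed point.
Sat(EG (AG (alarm ∧ req))) = {Init}
Grant ∉ Sat(EG (AG (alarm ∧ req))) = {Init}, so the formula does not hold at Grant.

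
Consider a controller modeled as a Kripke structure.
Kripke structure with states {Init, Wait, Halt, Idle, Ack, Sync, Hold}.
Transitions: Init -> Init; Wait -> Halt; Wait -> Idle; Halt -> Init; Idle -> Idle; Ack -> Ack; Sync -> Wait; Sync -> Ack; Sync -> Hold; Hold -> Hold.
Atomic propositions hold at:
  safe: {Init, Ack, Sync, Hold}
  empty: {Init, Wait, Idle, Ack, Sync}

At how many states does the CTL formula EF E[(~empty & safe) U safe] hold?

6

Sat(~empty) = {Halt, Hold}
Sat(~empty & safe) = {Hold}
E[(~empty & safe) U safe]: least fixpoint, start Z0 = Sat(safe) = {Init, Ack, Sync, Hold}, add states in Sat(~empty & safe) with some successor in Z. Already a fixed point.
Sat(E[(~empty & safe) U safe]) = {Init, Ack, Sync, Hold}
EF E[(~empty & safe) U safe]: least fixpoint, start Z0 = {Init, Ack, Sync, Hold}, add states with some successor in Z. Z1 = {Init, Halt, Ack, Sync, Hold}; Z2 = {Init, Wait, Halt, Ack, Sync, Hold}; fixed.
Sat(EF E[(~empty & safe) U safe]) = {Init, Wait, Halt, Ack, Sync, Hold}
|Sat(EF E[(~empty & safe) U safe])| = |{Init, Wait, Halt, Ack, Sync, Hold}| = 6.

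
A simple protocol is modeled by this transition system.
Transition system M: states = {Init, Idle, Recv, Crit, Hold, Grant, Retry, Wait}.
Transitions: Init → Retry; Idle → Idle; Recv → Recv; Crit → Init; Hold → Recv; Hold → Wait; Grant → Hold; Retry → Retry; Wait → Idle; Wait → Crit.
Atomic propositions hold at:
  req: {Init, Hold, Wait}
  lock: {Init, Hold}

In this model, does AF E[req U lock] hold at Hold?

Yes

E[req U lock]: least fixpoint, start Z0 = Sat(lock) = {Init, Hold}, add states in Sat(req) with some successor in Z. Already a fixed point.
Sat(E[req U lock]) = {Init, Hold}
AF E[req U lock]: least fixpoint, start Z0 = {Init, Hold}, add states with every successor in Z. Z1 = {Init, Crit, Hold, Grant}; fixed.
Sat(AF E[req U lock]) = {Init, Crit, Hold, Grant}
Hold ∈ Sat(AF E[req U lock]) = {Init, Crit, Hold, Grant}, so the formula holds at Hold.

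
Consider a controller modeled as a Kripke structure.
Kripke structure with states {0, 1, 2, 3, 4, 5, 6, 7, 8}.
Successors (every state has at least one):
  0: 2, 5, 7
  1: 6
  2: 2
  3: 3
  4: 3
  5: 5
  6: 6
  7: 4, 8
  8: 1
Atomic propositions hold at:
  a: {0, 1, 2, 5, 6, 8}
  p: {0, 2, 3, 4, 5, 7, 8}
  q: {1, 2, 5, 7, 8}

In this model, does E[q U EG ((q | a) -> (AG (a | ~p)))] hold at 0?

Sat(q | a) = {0, 1, 2, 5, 6, 7, 8}
Sat(~p) = {1, 6}
Sat(a | ~p) = {0, 1, 2, 5, 6, 8}
AG (a | ~p): greatest fixpoint, start Z0 = {0, 1, 2, 5, 6, 8}, keep only states in Sat with every successor in Z. Z1 = {1, 2, 5, 6, 8}; fixed.
Sat(AG (a | ~p)) = {1, 2, 5, 6, 8}
Sat((q | a) -> (AG (a | ~p))) = {1, 2, 3, 4, 5, 6, 8}
EG ((q | a) -> (AG (a | ~p))): greatest fixpoint, start Z0 = {1, 2, 3, 4, 5, 6, 8}, keep only states in Sat with some successor in Z. Already a fixed point.
Sat(EG ((q | a) -> (AG (a | ~p)))) = {1, 2, 3, 4, 5, 6, 8}
E[q U EG ((q | a) -> (AG (a | ~p)))]: least fixpoint, start Z0 = Sat(EG ((q | a) -> (AG (a | ~p)))) = {1, 2, 3, 4, 5, 6, 8}, add states in Sat(q) with some successor in Z. Z1 = {1, 2, 3, 4, 5, 6, 7, 8}; fixed.
Sat(E[q U EG ((q | a) -> (AG (a | ~p)))]) = {1, 2, 3, 4, 5, 6, 7, 8}
0 ∉ Sat(E[q U EG ((q | a) -> (AG (a | ~p)))]) = {1, 2, 3, 4, 5, 6, 7, 8}, so the formula does not hold at 0.

No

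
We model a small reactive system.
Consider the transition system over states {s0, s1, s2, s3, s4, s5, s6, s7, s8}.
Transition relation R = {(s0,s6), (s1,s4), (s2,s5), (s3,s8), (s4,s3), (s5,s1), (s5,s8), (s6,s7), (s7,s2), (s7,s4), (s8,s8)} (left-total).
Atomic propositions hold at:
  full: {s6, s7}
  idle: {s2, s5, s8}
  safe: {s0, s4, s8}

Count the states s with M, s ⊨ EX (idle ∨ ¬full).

7

Sat(¬full) = {s0, s1, s2, s3, s4, s5, s8}
Sat(idle ∨ ¬full) = {s0, s1, s2, s3, s4, s5, s8}
Sat(EX (idle ∨ ¬full)) = {s : some successor in {s0, s1, s2, s3, s4, s5, s8}} = {s1, s2, s3, s4, s5, s7, s8}
|Sat(EX (idle ∨ ¬full))| = |{s1, s2, s3, s4, s5, s7, s8}| = 7.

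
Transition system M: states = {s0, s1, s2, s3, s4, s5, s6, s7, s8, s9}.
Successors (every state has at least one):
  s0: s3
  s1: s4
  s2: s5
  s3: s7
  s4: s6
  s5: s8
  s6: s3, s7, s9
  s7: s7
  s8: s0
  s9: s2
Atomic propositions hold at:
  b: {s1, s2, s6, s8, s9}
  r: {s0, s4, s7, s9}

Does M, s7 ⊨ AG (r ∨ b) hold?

Sat(r ∨ b) = {s0, s1, s2, s4, s6, s7, s8, s9}
AG (r ∨ b): greatest fixpoint, start Z0 = {s0, s1, s2, s4, s6, s7, s8, s9}, keep only states in Sat with every successor in Z. Z1 = {s1, s4, s7, s8, s9}; Z2 = {s1, s7}; Z3 = {s7}; fixed.
Sat(AG (r ∨ b)) = {s7}
s7 ∈ Sat(AG (r ∨ b)) = {s7}, so the formula holds at s7.

Yes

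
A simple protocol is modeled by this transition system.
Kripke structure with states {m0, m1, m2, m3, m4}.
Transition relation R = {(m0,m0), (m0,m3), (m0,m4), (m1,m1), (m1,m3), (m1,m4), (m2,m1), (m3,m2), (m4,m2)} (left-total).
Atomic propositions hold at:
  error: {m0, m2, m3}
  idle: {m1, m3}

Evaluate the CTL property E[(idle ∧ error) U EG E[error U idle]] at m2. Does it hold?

Sat(idle ∧ error) = {m3}
E[error U idle]: least fixpoint, start Z0 = Sat(idle) = {m1, m3}, add states in Sat(error) with some successor in Z. Z1 = {m0, m1, m2, m3}; fixed.
Sat(E[error U idle]) = {m0, m1, m2, m3}
EG E[error U idle]: greatest fixpoint, start Z0 = {m0, m1, m2, m3}, keep only states in Sat with some successor in Z. Already a fixed point.
Sat(EG E[error U idle]) = {m0, m1, m2, m3}
E[(idle ∧ error) U EG E[error U idle]]: least fixpoint, start Z0 = Sat(EG E[error U idle]) = {m0, m1, m2, m3}, add states in Sat(idle ∧ error) with some successor in Z. Already a fixed point.
Sat(E[(idle ∧ error) U EG E[error U idle]]) = {m0, m1, m2, m3}
m2 ∈ Sat(E[(idle ∧ error) U EG E[error U idle]]) = {m0, m1, m2, m3}, so the formula holds at m2.

Yes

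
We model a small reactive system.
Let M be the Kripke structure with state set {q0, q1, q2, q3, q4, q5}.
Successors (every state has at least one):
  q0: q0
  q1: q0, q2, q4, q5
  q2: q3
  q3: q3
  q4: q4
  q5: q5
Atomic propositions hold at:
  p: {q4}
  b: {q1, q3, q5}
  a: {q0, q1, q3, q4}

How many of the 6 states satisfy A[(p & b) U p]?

1

Sat(p & b) = ∅
A[(p & b) U p]: least fixpoint, start Z0 = Sat(p) = {q4}, add states in Sat(p & b) with every successor in Z. Already a fixed point.
Sat(A[(p & b) U p]) = {q4}
|Sat(A[(p & b) U p])| = |{q4}| = 1.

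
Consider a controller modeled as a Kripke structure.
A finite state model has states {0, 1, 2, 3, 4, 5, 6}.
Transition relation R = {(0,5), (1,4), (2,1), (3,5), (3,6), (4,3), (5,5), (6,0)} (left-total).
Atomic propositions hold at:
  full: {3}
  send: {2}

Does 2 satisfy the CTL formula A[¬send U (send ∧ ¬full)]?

Sat(¬send) = {0, 1, 3, 4, 5, 6}
Sat(¬full) = {0, 1, 2, 4, 5, 6}
Sat(send ∧ ¬full) = {2}
A[¬send U (send ∧ ¬full)]: least fixpoint, start Z0 = Sat((send ∧ ¬full)) = {2}, add states in Sat(¬send) with every successor in Z. Already a fixed point.
Sat(A[¬send U (send ∧ ¬full)]) = {2}
2 ∈ Sat(A[¬send U (send ∧ ¬full)]) = {2}, so the formula holds at 2.

Yes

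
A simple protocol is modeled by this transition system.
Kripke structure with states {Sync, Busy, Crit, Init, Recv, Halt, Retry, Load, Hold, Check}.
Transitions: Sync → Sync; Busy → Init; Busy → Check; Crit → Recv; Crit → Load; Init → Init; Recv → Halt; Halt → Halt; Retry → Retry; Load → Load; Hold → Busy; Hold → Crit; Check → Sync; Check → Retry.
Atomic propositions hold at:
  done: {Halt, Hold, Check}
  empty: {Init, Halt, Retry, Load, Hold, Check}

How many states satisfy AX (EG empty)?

6

EG empty: greatest fixpoint, start Z0 = {Init, Halt, Retry, Load, Hold, Check}, keep only states in Sat with some successor in Z. Z1 = {Init, Halt, Retry, Load, Check}; fixed.
Sat(EG empty) = {Init, Halt, Retry, Load, Check}
Sat(AX (EG empty)) = {s : every successor in {Init, Halt, Retry, Load, Check}} = {Busy, Init, Recv, Halt, Retry, Load}
|Sat(AX (EG empty))| = |{Busy, Init, Recv, Halt, Retry, Load}| = 6.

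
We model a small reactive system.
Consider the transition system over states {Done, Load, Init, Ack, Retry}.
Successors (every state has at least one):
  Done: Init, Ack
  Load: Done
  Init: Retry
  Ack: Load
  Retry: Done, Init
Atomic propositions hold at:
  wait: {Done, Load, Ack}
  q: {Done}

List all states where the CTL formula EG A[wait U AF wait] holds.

{Done, Load, Ack}

AF wait: least fixpoint, start Z0 = {Done, Load, Ack}, add states with every successor in Z. Already a fixed point.
Sat(AF wait) = {Done, Load, Ack}
A[wait U AF wait]: least fixpoint, start Z0 = Sat(AF wait) = {Done, Load, Ack}, add states in Sat(wait) with every successor in Z. Already a fixed point.
Sat(A[wait U AF wait]) = {Done, Load, Ack}
EG A[wait U AF wait]: greatest fixpoint, start Z0 = {Done, Load, Ack}, keep only states in Sat with some successor in Z. Already a fixed point.
Sat(EG A[wait U AF wait]) = {Done, Load, Ack}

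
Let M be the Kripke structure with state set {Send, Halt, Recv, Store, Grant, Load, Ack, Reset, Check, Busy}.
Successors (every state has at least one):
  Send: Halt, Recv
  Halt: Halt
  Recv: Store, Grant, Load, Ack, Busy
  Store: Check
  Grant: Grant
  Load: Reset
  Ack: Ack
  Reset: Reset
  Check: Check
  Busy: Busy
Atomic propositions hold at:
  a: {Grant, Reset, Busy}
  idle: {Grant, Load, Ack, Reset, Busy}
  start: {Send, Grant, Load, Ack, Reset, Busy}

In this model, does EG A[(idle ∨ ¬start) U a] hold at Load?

Sat(¬start) = {Halt, Recv, Store, Check}
Sat(idle ∨ ¬start) = {Halt, Recv, Store, Grant, Load, Ack, Reset, Check, Busy}
A[(idle ∨ ¬start) U a]: least fixpoint, start Z0 = Sat(a) = {Grant, Reset, Busy}, add states in Sat(idle ∨ ¬start) with every successor in Z. Z1 = {Grant, Load, Reset, Busy}; fixed.
Sat(A[(idle ∨ ¬start) U a]) = {Grant, Load, Reset, Busy}
EG A[(idle ∨ ¬start) U a]: greatest fixpoint, start Z0 = {Grant, Load, Reset, Busy}, keep only states in Sat with some successor in Z. Already a fixed point.
Sat(EG A[(idle ∨ ¬start) U a]) = {Grant, Load, Reset, Busy}
Load ∈ Sat(EG A[(idle ∨ ¬start) U a]) = {Grant, Load, Reset, Busy}, so the formula holds at Load.

Yes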